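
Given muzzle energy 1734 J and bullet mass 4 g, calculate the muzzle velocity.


v = sqrt(2*E/m) = sqrt(2*1734/0.004) = 931.1 m/s

931.1 m/s


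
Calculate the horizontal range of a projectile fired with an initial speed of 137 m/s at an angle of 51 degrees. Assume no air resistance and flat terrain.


R = v0^2 * sin(2*theta) / g = 137^2 * sin(2*51°) / 9.81 = 1871 m

1871 m


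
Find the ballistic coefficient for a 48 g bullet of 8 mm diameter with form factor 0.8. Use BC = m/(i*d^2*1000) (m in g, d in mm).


BC = m/(i*d^2*1000) = 48/(0.8 * 8^2 * 1000) = 0.0009375

0.0009375


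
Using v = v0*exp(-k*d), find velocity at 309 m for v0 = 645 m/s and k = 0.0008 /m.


v = v0*exp(-k*d) = 645*exp(-0.0008*309) = 503.7 m/s

503.7 m/s


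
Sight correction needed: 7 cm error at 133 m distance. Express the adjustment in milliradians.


1 mrad subtends 1 cm per 10 m of range, so adj = error_cm / (dist_m / 10) = 7 / (133/10) = 0.5263 mrad

0.5263 mrad


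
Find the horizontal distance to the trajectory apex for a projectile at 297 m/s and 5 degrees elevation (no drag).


R = v0^2*sin(2*theta)/g = 297^2*sin(2*5°)/9.81 = 1561.4 m
apex_dist = R/2 = 1561.4/2 = 780.7 m

780.7 m


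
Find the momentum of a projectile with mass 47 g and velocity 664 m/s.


p = m*v = 0.047*664 = 31.21 kg·m/s

31.21 kg·m/s


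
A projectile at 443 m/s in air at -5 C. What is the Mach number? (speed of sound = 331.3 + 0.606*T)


a = 331.3 + 0.606*(-5) = 328.27 m/s
M = v/a = 443/328.27 = 1.349

1.349


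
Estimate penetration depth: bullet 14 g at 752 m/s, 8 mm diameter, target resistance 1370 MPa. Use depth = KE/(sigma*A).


A = pi*(d/2)^2 = pi*(8/2)^2 = 50.2655 mm^2
E = 0.5*m*v^2 = 0.5*0.014*752^2 = 3958.53 J
depth = E/(sigma*A) = 3958.53 J / (1370 MPa * 50.2655 mm^2) = 3958.53/(1370 * 50.2655) m = 0.0574835 m ≈ 57.48 mm

57.48 mm


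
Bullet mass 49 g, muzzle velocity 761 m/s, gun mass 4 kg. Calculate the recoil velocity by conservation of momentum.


v_recoil = m_p * v_p / m_gun = 0.049 * 761 / 4 = 9.322 m/s

9.322 m/s


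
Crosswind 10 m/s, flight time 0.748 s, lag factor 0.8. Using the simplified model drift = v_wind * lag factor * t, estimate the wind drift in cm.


drift = v_wind * lag * t = 10 * 0.8 * 0.748 = 5.984 m ≈ 598.4 cm

598.4 cm


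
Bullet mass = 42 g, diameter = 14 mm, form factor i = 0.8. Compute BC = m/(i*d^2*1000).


BC = m/(i*d^2*1000) = 42/(0.8 * 14^2 * 1000) = 0.0002679

0.0002679


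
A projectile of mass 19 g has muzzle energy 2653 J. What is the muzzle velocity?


v = sqrt(2*E/m) = sqrt(2*2653/0.019) = 528.5 m/s

528.5 m/s


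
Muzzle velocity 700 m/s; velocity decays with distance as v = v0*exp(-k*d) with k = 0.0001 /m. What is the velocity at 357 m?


v = v0*exp(-k*d) = 700*exp(-0.0001*357) = 675.5 m/s

675.5 m/s


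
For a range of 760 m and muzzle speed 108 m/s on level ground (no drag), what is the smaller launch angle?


sin(2*theta) = R*g/v0^2 = 760*9.81/108^2 = 0.639198, theta = arcsin(0.639198)/2 = 19.87°

19.87 degrees


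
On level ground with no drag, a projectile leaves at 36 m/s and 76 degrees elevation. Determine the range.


R = v0^2 * sin(2*theta) / g = 36^2 * sin(2*76°) / 9.81 = 62.02 m

62.02 m


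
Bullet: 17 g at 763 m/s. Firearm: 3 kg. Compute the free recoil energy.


v_r = m_p*v_p/m_gun = 0.017*763/3 = 4.32367 m/s, E_r = 0.5*m_gun*v_r^2 = 0.5*3*4.32367^2 = 28.04 J

28.04 J


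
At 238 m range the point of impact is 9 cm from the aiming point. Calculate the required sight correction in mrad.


1 mrad subtends 1 cm per 10 m of range, so adj = error_cm / (dist_m / 10) = 9 / (238/10) = 0.3782 mrad

0.3782 mrad


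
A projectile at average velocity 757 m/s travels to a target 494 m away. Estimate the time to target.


t = d/v = 494/757 = 0.6526 s

0.6526 s


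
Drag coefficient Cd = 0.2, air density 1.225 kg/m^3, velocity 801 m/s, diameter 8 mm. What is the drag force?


A = pi*(d/2)^2 = pi*(8/2000)^2 = 5.02655e-05 m^2
Fd = 0.5*Cd*rho*A*v^2 = 0.5*0.2*1.225*5.02655e-05*801^2 = 3.951 N

3.951 N


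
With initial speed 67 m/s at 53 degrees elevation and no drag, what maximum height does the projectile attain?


H = (v0*sin(theta))^2 / (2g) = (67*sin(53°))^2 / (2*9.81) = 145.9 m

145.9 m


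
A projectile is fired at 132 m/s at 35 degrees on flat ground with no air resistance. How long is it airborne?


T = 2*v0*sin(theta)/g = 2*132*sin(35°)/9.81 = 15.44 s

15.44 s


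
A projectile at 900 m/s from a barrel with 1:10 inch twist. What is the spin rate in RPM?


twist_m = 10*0.0254 = 0.254 m
spin = v/twist = 900/0.254 = 3543.307 rev/s
RPM = spin*60 = 3543.307*60 ≈ 212598 RPM

212598 RPM


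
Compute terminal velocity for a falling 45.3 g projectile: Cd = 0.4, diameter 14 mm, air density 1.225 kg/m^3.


A = pi*(d/2)^2 = pi*(14/2000)^2 = 1.53938e-04 m^2
vt = sqrt(2mg/(Cd*rho*A)) = sqrt(2*0.0453*9.81/(0.4 * 1.225 * 1.53938e-04)) = 108.5 m/s

108.5 m/s


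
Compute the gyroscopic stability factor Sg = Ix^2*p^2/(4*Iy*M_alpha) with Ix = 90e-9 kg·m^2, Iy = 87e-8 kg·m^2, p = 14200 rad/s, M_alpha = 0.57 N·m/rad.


Sg = Ix^2 * p^2 / (4 * Iy * M_alpha) = (90e-9)^2 * 14200^2 / (4 * 87e-8 * 0.57) = 0.8234

0.8234


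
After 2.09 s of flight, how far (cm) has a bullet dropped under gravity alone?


drop = 0.5*g*t^2 = 0.5*9.81*2.09^2 = 21.4255 m ≈ 2143 cm

2143 cm


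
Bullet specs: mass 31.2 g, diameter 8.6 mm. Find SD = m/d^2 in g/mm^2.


SD = m/d^2 = 31.2/8.6^2 = 0.4218 g/mm^2

0.4218 g/mm^2


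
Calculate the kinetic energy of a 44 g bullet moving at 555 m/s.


E = 0.5*m*v^2 = 0.5*0.044*555^2 = 6777 J

6777 J


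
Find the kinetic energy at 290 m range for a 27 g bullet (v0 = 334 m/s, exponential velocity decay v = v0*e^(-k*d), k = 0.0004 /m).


v = v0*exp(-k*d) = 334*exp(-0.0004*290) = 297.419 m/s
E = 0.5*m*v^2 = 0.5*0.027*297.419^2 = 1194 J

1194 J


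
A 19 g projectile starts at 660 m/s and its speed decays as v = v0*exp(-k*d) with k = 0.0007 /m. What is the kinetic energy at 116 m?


v = v0*exp(-k*d) = 660*exp(-0.0007*116) = 608.526 m/s
E = 0.5*m*v^2 = 0.5*0.019*608.526^2 = 3518 J

3518 J


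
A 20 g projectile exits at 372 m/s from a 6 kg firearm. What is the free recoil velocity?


v_recoil = m_p * v_p / m_gun = 0.02 * 372 / 6 = 1.24 m/s

1.24 m/s


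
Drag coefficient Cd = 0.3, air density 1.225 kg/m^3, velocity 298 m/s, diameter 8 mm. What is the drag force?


A = pi*(d/2)^2 = pi*(8/2000)^2 = 5.02655e-05 m^2
Fd = 0.5*Cd*rho*A*v^2 = 0.5*0.3*1.225*5.02655e-05*298^2 = 0.8202 N

0.8202 N


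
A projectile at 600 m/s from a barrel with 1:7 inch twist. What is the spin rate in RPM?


twist_m = 7*0.0254 = 0.1778 m
spin = v/twist = 600/0.1778 = 3374.578 rev/s
RPM = spin*60 = 3374.578*60 ≈ 202475 RPM

202475 RPM


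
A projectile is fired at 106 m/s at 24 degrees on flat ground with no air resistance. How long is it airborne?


T = 2*v0*sin(theta)/g = 2*106*sin(24°)/9.81 = 8.79 s

8.79 s


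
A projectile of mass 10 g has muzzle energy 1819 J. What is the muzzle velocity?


v = sqrt(2*E/m) = sqrt(2*1819/0.01) = 603.2 m/s

603.2 m/s


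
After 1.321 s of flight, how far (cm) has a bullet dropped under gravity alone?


drop = 0.5*g*t^2 = 0.5*9.81*1.321^2 = 8.55943 m ≈ 855.9 cm

855.9 cm


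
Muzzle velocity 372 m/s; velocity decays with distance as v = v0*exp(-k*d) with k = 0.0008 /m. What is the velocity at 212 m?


v = v0*exp(-k*d) = 372*exp(-0.0008*212) = 314 m/s

314 m/s


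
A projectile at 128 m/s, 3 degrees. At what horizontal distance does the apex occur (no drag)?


R = v0^2*sin(2*theta)/g = 128^2*sin(2*3°)/9.81 = 174.576 m
apex_dist = R/2 = 174.576/2 = 87.29 m

87.29 m


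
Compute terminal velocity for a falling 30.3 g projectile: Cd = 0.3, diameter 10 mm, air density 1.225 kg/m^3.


A = pi*(d/2)^2 = pi*(10/2000)^2 = 7.85398e-05 m^2
vt = sqrt(2mg/(Cd*rho*A)) = sqrt(2*0.0303*9.81/(0.3 * 1.225 * 7.85398e-05)) = 143.5 m/s

143.5 m/s


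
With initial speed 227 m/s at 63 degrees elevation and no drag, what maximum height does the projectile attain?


H = (v0*sin(theta))^2 / (2g) = (227*sin(63°))^2 / (2*9.81) = 2085 m

2085 m


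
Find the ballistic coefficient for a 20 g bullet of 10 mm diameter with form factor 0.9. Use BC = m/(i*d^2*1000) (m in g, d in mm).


BC = m/(i*d^2*1000) = 20/(0.9 * 10^2 * 1000) = 0.0002222

0.0002222


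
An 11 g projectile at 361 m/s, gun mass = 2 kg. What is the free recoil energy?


v_r = m_p*v_p/m_gun = 0.011*361/2 = 1.9855 m/s, E_r = 0.5*m_gun*v_r^2 = 0.5*2*1.9855^2 = 3.942 J

3.942 J


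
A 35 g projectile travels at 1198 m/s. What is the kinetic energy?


E = 0.5*m*v^2 = 0.5*0.035*1198^2 = 25116 J

25116 J


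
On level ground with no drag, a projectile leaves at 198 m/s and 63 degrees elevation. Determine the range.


R = v0^2 * sin(2*theta) / g = 198^2 * sin(2*63°) / 9.81 = 3233 m

3233 m


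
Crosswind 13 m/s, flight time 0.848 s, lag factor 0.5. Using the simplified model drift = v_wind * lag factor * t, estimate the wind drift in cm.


drift = v_wind * lag * t = 13 * 0.5 * 0.848 = 5.512 m ≈ 551.2 cm

551.2 cm


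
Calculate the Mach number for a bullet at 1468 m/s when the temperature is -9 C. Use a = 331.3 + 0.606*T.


a = 331.3 + 0.606*(-9) = 325.846 m/s
M = v/a = 1468/325.846 = 4.505

4.505


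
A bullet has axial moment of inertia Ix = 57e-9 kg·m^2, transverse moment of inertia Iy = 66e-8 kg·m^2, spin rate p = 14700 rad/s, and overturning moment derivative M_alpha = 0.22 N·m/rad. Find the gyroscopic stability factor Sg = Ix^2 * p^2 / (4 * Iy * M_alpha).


Sg = Ix^2 * p^2 / (4 * Iy * M_alpha) = (57e-9)^2 * 14700^2 / (4 * 66e-8 * 0.22) = 1.209

1.209


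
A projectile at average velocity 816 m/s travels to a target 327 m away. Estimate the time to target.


t = d/v = 327/816 = 0.4007 s

0.4007 s


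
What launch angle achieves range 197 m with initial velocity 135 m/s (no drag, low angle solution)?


sin(2*theta) = R*g/v0^2 = 197*9.81/135^2 = 0.10604, theta = arcsin(0.10604)/2 = 3.044°

3.044 degrees


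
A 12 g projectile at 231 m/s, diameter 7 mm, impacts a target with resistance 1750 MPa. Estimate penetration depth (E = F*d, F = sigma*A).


A = pi*(d/2)^2 = pi*(7/2)^2 = 38.4845 mm^2
E = 0.5*m*v^2 = 0.5*0.012*231^2 = 320.166 J
depth = E/(sigma*A) = 320.166 J / (1750 MPa * 38.4845 mm^2) = 320.166/(1750 * 38.4845) m = 0.00475391 m ≈ 4.754 mm

4.754 mm


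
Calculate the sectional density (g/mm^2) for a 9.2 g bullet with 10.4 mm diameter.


SD = m/d^2 = 9.2/10.4^2 = 0.08506 g/mm^2

0.08506 g/mm^2


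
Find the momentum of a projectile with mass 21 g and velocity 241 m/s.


p = m*v = 0.021*241 = 5.061 kg·m/s

5.061 kg·m/s


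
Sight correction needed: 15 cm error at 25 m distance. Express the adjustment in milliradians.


1 mrad subtends 1 cm per 10 m of range, so adj = error_cm / (dist_m / 10) = 15 / (25/10) = 6 mrad

6 mrad


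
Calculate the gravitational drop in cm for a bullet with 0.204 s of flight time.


drop = 0.5*g*t^2 = 0.5*9.81*0.204^2 = 0.204126 m ≈ 20.41 cm

20.41 cm


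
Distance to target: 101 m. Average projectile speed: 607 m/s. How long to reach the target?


t = d/v = 101/607 = 0.1664 s

0.1664 s


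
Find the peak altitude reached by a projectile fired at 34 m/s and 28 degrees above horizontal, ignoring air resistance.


H = (v0*sin(theta))^2 / (2g) = (34*sin(28°))^2 / (2*9.81) = 12.99 m

12.99 m


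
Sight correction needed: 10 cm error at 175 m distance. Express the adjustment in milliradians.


1 mrad subtends 1 cm per 10 m of range, so adj = error_cm / (dist_m / 10) = 10 / (175/10) = 0.5714 mrad

0.5714 mrad


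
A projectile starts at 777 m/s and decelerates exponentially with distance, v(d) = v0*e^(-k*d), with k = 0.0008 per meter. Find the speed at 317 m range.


v = v0*exp(-k*d) = 777*exp(-0.0008*317) = 603 m/s

603 m/s


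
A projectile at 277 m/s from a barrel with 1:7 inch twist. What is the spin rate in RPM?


twist_m = 7*0.0254 = 0.1778 m
spin = v/twist = 277/0.1778 = 1557.93 rev/s
RPM = spin*60 = 1557.93*60 ≈ 93476 RPM

93476 RPM


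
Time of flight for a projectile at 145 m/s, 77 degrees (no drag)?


T = 2*v0*sin(theta)/g = 2*145*sin(77°)/9.81 = 28.8 s

28.8 s


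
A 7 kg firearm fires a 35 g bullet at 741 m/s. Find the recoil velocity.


v_recoil = m_p * v_p / m_gun = 0.035 * 741 / 7 = 3.705 m/s

3.705 m/s


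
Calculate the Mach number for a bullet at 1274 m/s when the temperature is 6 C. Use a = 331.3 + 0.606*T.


a = 331.3 + 0.606*(6) = 334.936 m/s
M = v/a = 1274/334.936 = 3.804

3.804


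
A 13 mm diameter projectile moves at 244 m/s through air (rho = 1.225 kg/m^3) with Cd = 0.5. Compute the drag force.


A = pi*(d/2)^2 = pi*(13/2000)^2 = 1.32732e-04 m^2
Fd = 0.5*Cd*rho*A*v^2 = 0.5*0.5*1.225*1.32732e-04*244^2 = 2.42 N

2.42 N


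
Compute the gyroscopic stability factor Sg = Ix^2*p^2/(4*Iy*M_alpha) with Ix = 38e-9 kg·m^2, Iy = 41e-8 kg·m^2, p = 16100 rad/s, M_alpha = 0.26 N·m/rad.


Sg = Ix^2 * p^2 / (4 * Iy * M_alpha) = (38e-9)^2 * 16100^2 / (4 * 41e-8 * 0.26) = 0.8778

0.8778


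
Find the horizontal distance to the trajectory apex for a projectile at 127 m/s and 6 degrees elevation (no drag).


R = v0^2*sin(2*theta)/g = 127^2*sin(2*6°)/9.81 = 341.836 m
apex_dist = R/2 = 341.836/2 = 170.9 m

170.9 m


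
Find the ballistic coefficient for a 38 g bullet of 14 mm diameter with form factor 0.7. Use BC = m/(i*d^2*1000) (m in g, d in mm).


BC = m/(i*d^2*1000) = 38/(0.7 * 14^2 * 1000) = 0.000277

0.000277


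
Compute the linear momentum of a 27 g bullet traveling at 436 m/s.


p = m*v = 0.027*436 = 11.77 kg·m/s

11.77 kg·m/s


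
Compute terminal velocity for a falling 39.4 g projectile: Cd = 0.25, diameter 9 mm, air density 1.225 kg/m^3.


A = pi*(d/2)^2 = pi*(9/2000)^2 = 6.36173e-05 m^2
vt = sqrt(2mg/(Cd*rho*A)) = sqrt(2*0.0394*9.81/(0.25 * 1.225 * 6.36173e-05)) = 199.2 m/s

199.2 m/s


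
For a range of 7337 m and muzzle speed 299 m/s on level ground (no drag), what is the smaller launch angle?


sin(2*theta) = R*g/v0^2 = 7337*9.81/299^2 = 0.805091, theta = arcsin(0.805091)/2 = 26.81°

26.81 degrees


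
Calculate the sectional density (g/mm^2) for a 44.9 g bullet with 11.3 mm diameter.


SD = m/d^2 = 44.9/11.3^2 = 0.3516 g/mm^2

0.3516 g/mm^2


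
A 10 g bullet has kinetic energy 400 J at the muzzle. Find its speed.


v = sqrt(2*E/m) = sqrt(2*400/0.01) = 282.8 m/s

282.8 m/s


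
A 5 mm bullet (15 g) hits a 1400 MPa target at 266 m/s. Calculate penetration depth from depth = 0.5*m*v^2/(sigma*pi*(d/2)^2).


A = pi*(d/2)^2 = pi*(5/2)^2 = 19.635 mm^2
E = 0.5*m*v^2 = 0.5*0.015*266^2 = 530.67 J
depth = E/(sigma*A) = 530.67 J / (1400 MPa * 19.635 mm^2) = 530.67/(1400 * 19.635) m = 0.0193049 m ≈ 19.3 mm

19.3 mm


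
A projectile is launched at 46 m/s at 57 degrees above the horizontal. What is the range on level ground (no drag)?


R = v0^2 * sin(2*theta) / g = 46^2 * sin(2*57°) / 9.81 = 197.1 m

197.1 m


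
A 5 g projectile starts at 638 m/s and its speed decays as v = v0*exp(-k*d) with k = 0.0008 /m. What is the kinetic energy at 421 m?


v = v0*exp(-k*d) = 638*exp(-0.0008*421) = 455.565 m/s
E = 0.5*m*v^2 = 0.5*0.005*455.565^2 = 518.8 J

518.8 J


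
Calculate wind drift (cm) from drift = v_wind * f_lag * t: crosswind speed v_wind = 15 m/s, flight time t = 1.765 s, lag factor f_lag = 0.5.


drift = v_wind * lag * t = 15 * 0.5 * 1.765 = 13.2375 m ≈ 1324 cm

1324 cm


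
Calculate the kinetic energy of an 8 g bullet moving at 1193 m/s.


E = 0.5*m*v^2 = 0.5*0.008*1193^2 = 5693 J

5693 J


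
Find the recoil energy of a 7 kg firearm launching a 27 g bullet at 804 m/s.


v_r = m_p*v_p/m_gun = 0.027*804/7 = 3.10114 m/s, E_r = 0.5*m_gun*v_r^2 = 0.5*7*3.10114^2 = 33.66 J

33.66 J


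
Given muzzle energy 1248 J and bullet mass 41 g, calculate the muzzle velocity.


v = sqrt(2*E/m) = sqrt(2*1248/0.041) = 246.7 m/s

246.7 m/s


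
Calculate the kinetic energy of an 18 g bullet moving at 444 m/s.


E = 0.5*m*v^2 = 0.5*0.018*444^2 = 1774 J

1774 J


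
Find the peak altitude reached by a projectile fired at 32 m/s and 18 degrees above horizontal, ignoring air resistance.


H = (v0*sin(theta))^2 / (2g) = (32*sin(18°))^2 / (2*9.81) = 4.984 m

4.984 m


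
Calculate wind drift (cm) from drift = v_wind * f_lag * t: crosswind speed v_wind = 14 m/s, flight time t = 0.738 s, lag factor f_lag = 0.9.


drift = v_wind * lag * t = 14 * 0.9 * 0.738 = 9.2988 m ≈ 929.9 cm

929.9 cm


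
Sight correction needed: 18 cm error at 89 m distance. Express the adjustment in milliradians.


1 mrad subtends 1 cm per 10 m of range, so adj = error_cm / (dist_m / 10) = 18 / (89/10) = 2.022 mrad

2.022 mrad


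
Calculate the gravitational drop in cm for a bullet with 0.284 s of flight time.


drop = 0.5*g*t^2 = 0.5*9.81*0.284^2 = 0.395618 m ≈ 39.56 cm

39.56 cm


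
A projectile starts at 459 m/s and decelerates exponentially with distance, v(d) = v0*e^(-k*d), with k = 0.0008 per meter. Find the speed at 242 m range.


v = v0*exp(-k*d) = 459*exp(-0.0008*242) = 378.2 m/s

378.2 m/s


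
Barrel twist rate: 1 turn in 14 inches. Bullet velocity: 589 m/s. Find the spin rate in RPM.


twist_m = 14*0.0254 = 0.3556 m
spin = v/twist = 589/0.3556 = 1656.355 rev/s
RPM = spin*60 = 1656.355*60 ≈ 99381 RPM

99381 RPM


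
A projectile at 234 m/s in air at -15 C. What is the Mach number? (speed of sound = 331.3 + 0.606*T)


a = 331.3 + 0.606*(-15) = 322.21 m/s
M = v/a = 234/322.21 = 0.7262

0.7262


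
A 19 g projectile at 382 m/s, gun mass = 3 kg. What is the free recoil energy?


v_r = m_p*v_p/m_gun = 0.019*382/3 = 2.41933 m/s, E_r = 0.5*m_gun*v_r^2 = 0.5*3*2.41933^2 = 8.78 J

8.78 J


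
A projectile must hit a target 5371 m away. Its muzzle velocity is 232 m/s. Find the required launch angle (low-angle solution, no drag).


sin(2*theta) = R*g/v0^2 = 5371*9.81/232^2 = 0.978922, theta = arcsin(0.978922)/2 = 39.11°

39.11 degrees


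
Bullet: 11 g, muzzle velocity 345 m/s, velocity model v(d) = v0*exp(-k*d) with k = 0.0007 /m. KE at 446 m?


v = v0*exp(-k*d) = 345*exp(-0.0007*446) = 252.483 m/s
E = 0.5*m*v^2 = 0.5*0.011*252.483^2 = 350.6 J

350.6 J


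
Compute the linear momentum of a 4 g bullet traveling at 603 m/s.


p = m*v = 0.004*603 = 2.412 kg·m/s

2.412 kg·m/s


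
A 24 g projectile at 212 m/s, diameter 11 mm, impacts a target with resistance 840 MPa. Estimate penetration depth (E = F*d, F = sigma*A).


A = pi*(d/2)^2 = pi*(11/2)^2 = 95.0332 mm^2
E = 0.5*m*v^2 = 0.5*0.024*212^2 = 539.328 J
depth = E/(sigma*A) = 539.328 J / (840 MPa * 95.0332 mm^2) = 539.328/(840 * 95.0332) m = 0.00675614 m ≈ 6.756 mm

6.756 mm


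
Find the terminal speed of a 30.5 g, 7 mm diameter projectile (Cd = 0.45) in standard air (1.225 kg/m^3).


A = pi*(d/2)^2 = pi*(7/2000)^2 = 3.84845e-05 m^2
vt = sqrt(2mg/(Cd*rho*A)) = sqrt(2*0.0305*9.81/(0.45 * 1.225 * 3.84845e-05)) = 168 m/s

168 m/s


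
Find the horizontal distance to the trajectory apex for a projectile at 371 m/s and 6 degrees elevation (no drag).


R = v0^2*sin(2*theta)/g = 371^2*sin(2*6°)/9.81 = 2917.14 m
apex_dist = R/2 = 2917.14/2 = 1459 m

1459 m


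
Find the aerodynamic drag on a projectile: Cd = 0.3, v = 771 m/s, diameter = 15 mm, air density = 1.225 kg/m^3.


A = pi*(d/2)^2 = pi*(15/2000)^2 = 1.76715e-04 m^2
Fd = 0.5*Cd*rho*A*v^2 = 0.5*0.3*1.225*1.76715e-04*771^2 = 19.3 N

19.3 N


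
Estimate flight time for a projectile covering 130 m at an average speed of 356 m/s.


t = d/v = 130/356 = 0.3652 s

0.3652 s


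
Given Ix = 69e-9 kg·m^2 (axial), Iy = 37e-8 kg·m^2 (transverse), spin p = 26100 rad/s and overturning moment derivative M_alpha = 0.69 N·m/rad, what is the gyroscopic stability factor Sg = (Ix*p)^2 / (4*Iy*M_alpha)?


Sg = Ix^2 * p^2 / (4 * Iy * M_alpha) = (69e-9)^2 * 26100^2 / (4 * 37e-8 * 0.69) = 3.176

3.176


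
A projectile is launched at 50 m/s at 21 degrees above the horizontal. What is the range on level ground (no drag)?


R = v0^2 * sin(2*theta) / g = 50^2 * sin(2*21°) / 9.81 = 170.5 m

170.5 m


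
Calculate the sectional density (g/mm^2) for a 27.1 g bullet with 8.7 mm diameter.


SD = m/d^2 = 27.1/8.7^2 = 0.358 g/mm^2

0.358 g/mm^2


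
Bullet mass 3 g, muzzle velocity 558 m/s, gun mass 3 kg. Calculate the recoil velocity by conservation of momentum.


v_recoil = m_p * v_p / m_gun = 0.003 * 558 / 3 = 0.558 m/s

0.558 m/s


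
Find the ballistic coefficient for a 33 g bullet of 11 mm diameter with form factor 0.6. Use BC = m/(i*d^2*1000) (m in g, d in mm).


BC = m/(i*d^2*1000) = 33/(0.6 * 11^2 * 1000) = 0.0004545

0.0004545


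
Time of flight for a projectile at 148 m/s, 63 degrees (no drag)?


T = 2*v0*sin(theta)/g = 2*148*sin(63°)/9.81 = 26.88 s

26.88 s


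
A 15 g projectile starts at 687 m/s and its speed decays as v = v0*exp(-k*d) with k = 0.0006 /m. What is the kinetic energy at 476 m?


v = v0*exp(-k*d) = 687*exp(-0.0006*476) = 516.324 m/s
E = 0.5*m*v^2 = 0.5*0.015*516.324^2 = 1999 J

1999 J


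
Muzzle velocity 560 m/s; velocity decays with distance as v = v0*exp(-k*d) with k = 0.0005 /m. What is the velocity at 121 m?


v = v0*exp(-k*d) = 560*exp(-0.0005*121) = 527.1 m/s

527.1 m/s


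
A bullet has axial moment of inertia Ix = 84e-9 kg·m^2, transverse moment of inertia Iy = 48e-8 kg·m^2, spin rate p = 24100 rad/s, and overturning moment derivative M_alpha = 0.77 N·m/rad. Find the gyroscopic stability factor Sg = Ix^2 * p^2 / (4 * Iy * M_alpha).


Sg = Ix^2 * p^2 / (4 * Iy * M_alpha) = (84e-9)^2 * 24100^2 / (4 * 48e-8 * 0.77) = 2.772

2.772


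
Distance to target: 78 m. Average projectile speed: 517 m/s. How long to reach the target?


t = d/v = 78/517 = 0.1509 s

0.1509 s


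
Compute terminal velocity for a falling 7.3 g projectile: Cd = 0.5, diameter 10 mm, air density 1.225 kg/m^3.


A = pi*(d/2)^2 = pi*(10/2000)^2 = 7.85398e-05 m^2
vt = sqrt(2mg/(Cd*rho*A)) = sqrt(2*0.0073*9.81/(0.5 * 1.225 * 7.85398e-05)) = 54.56 m/s

54.56 m/s


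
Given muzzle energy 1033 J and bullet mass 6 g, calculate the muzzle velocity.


v = sqrt(2*E/m) = sqrt(2*1033/0.006) = 586.8 m/s

586.8 m/s


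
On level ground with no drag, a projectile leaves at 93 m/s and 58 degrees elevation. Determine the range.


R = v0^2 * sin(2*theta) / g = 93^2 * sin(2*58°) / 9.81 = 792.4 m

792.4 m


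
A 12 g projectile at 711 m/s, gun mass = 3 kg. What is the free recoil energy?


v_r = m_p*v_p/m_gun = 0.012*711/3 = 2.844 m/s, E_r = 0.5*m_gun*v_r^2 = 0.5*3*2.844^2 = 12.13 J

12.13 J


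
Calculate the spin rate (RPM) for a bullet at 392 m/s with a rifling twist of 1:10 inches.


twist_m = 10*0.0254 = 0.254 m
spin = v/twist = 392/0.254 = 1543.307 rev/s
RPM = spin*60 = 1543.307*60 ≈ 92598 RPM

92598 RPM


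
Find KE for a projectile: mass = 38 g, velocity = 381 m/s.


E = 0.5*m*v^2 = 0.5*0.038*381^2 = 2758 J

2758 J


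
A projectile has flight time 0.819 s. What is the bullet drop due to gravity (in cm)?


drop = 0.5*g*t^2 = 0.5*9.81*0.819^2 = 3.29008 m ≈ 329 cm

329 cm


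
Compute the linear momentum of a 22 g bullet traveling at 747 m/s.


p = m*v = 0.022*747 = 16.43 kg·m/s

16.43 kg·m/s


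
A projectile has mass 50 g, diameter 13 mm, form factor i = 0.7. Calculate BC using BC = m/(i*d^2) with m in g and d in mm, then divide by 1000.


BC = m/(i*d^2*1000) = 50/(0.7 * 13^2 * 1000) = 0.0004227

0.0004227


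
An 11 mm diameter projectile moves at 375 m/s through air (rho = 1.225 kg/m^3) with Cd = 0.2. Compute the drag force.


A = pi*(d/2)^2 = pi*(11/2000)^2 = 9.50332e-05 m^2
Fd = 0.5*Cd*rho*A*v^2 = 0.5*0.2*1.225*9.50332e-05*375^2 = 1.637 N

1.637 N


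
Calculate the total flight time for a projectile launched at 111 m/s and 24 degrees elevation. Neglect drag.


T = 2*v0*sin(theta)/g = 2*111*sin(24°)/9.81 = 9.204 s

9.204 s


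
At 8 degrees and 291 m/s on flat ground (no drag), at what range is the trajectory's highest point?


R = v0^2*sin(2*theta)/g = 291^2*sin(2*8°)/9.81 = 2379.33 m
apex_dist = R/2 = 2379.33/2 = 1190 m

1190 m


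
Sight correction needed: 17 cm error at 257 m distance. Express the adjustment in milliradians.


1 mrad subtends 1 cm per 10 m of range, so adj = error_cm / (dist_m / 10) = 17 / (257/10) = 0.6615 mrad

0.6615 mrad


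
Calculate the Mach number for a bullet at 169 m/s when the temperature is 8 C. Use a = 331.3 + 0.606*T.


a = 331.3 + 0.606*(8) = 336.148 m/s
M = v/a = 169/336.148 = 0.5028

0.5028


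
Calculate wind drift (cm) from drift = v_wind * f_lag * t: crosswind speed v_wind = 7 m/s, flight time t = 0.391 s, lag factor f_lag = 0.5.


drift = v_wind * lag * t = 7 * 0.5 * 0.391 = 1.3685 m ≈ 136.8 cm

136.8 cm


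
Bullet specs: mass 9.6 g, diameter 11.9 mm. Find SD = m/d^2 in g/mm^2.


SD = m/d^2 = 9.6/11.9^2 = 0.06779 g/mm^2

0.06779 g/mm^2


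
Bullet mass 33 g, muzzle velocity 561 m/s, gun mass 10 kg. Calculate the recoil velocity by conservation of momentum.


v_recoil = m_p * v_p / m_gun = 0.033 * 561 / 10 = 1.851 m/s

1.851 m/s


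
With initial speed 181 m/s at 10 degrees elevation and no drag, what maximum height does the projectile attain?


H = (v0*sin(theta))^2 / (2g) = (181*sin(10°))^2 / (2*9.81) = 50.35 m

50.35 m


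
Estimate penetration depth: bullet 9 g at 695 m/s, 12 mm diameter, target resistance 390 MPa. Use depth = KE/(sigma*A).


A = pi*(d/2)^2 = pi*(12/2)^2 = 113.097 mm^2
E = 0.5*m*v^2 = 0.5*0.009*695^2 = 2173.61 J
depth = E/(sigma*A) = 2173.61 J / (390 MPa * 113.097 mm^2) = 2173.61/(390 * 113.097) m = 0.0492794 m ≈ 49.28 mm

49.28 mm


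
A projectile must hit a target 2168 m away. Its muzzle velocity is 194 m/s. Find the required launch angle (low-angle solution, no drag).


sin(2*theta) = R*g/v0^2 = 2168*9.81/194^2 = 0.565099, theta = arcsin(0.565099)/2 = 17.2°

17.2 degrees


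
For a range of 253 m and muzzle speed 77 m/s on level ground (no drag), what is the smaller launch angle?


sin(2*theta) = R*g/v0^2 = 253*9.81/77^2 = 0.418609, theta = arcsin(0.418609)/2 = 12.37°

12.37 degrees


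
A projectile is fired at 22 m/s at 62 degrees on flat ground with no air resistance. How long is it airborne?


T = 2*v0*sin(theta)/g = 2*22*sin(62°)/9.81 = 3.96 s

3.96 s


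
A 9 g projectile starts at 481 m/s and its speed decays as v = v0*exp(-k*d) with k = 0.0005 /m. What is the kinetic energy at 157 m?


v = v0*exp(-k*d) = 481*exp(-0.0005*157) = 444.685 m/s
E = 0.5*m*v^2 = 0.5*0.009*444.685^2 = 889.9 J

889.9 J


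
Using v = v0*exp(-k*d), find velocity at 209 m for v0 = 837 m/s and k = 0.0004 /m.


v = v0*exp(-k*d) = 837*exp(-0.0004*209) = 769.9 m/s

769.9 m/s


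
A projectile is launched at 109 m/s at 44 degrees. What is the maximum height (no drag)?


H = (v0*sin(theta))^2 / (2g) = (109*sin(44°))^2 / (2*9.81) = 292.2 m

292.2 m


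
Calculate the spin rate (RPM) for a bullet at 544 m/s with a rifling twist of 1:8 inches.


twist_m = 8*0.0254 = 0.2032 m
spin = v/twist = 544/0.2032 = 2677.165 rev/s
RPM = spin*60 = 2677.165*60 ≈ 160630 RPM

160630 RPM


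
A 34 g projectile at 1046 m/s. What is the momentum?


p = m*v = 0.034*1046 = 35.56 kg·m/s

35.56 kg·m/s


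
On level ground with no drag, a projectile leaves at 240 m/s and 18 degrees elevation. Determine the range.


R = v0^2 * sin(2*theta) / g = 240^2 * sin(2*18°) / 9.81 = 3451 m

3451 m


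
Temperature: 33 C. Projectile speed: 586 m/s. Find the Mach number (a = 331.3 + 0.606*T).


a = 331.3 + 0.606*(33) = 351.298 m/s
M = v/a = 586/351.298 = 1.668

1.668


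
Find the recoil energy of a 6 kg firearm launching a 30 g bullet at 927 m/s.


v_r = m_p*v_p/m_gun = 0.03*927/6 = 4.635 m/s, E_r = 0.5*m_gun*v_r^2 = 0.5*6*4.635^2 = 64.45 J

64.45 J


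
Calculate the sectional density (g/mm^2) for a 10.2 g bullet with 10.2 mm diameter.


SD = m/d^2 = 10.2/10.2^2 = 0.09804 g/mm^2

0.09804 g/mm^2


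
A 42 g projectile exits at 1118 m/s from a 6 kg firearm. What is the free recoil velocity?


v_recoil = m_p * v_p / m_gun = 0.042 * 1118 / 6 = 7.826 m/s

7.826 m/s


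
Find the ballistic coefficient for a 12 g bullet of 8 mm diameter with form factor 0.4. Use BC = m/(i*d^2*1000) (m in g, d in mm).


BC = m/(i*d^2*1000) = 12/(0.4 * 8^2 * 1000) = 0.0004687

0.0004687


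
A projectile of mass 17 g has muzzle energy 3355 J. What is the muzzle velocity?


v = sqrt(2*E/m) = sqrt(2*3355/0.017) = 628.3 m/s

628.3 m/s


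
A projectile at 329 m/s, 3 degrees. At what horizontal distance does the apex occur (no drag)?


R = v0^2*sin(2*theta)/g = 329^2*sin(2*3°)/9.81 = 1153.34 m
apex_dist = R/2 = 1153.34/2 = 576.7 m

576.7 m


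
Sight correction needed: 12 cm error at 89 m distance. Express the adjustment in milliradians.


1 mrad subtends 1 cm per 10 m of range, so adj = error_cm / (dist_m / 10) = 12 / (89/10) = 1.348 mrad

1.348 mrad


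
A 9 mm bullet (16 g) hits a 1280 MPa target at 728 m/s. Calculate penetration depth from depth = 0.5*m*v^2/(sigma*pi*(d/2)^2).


A = pi*(d/2)^2 = pi*(9/2)^2 = 63.6173 mm^2
E = 0.5*m*v^2 = 0.5*0.016*728^2 = 4239.87 J
depth = E/(sigma*A) = 4239.87 J / (1280 MPa * 63.6173 mm^2) = 4239.87/(1280 * 63.6173) m = 0.0520676 m ≈ 52.07 mm

52.07 mm


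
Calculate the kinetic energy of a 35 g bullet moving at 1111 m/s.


E = 0.5*m*v^2 = 0.5*0.035*1111^2 = 21601 J

21601 J


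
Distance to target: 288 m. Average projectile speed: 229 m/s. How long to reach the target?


t = d/v = 288/229 = 1.258 s

1.258 s


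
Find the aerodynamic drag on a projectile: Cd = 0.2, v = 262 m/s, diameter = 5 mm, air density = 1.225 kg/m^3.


A = pi*(d/2)^2 = pi*(5/2000)^2 = 1.96350e-05 m^2
Fd = 0.5*Cd*rho*A*v^2 = 0.5*0.2*1.225*1.96350e-05*262^2 = 0.1651 N

0.1651 N


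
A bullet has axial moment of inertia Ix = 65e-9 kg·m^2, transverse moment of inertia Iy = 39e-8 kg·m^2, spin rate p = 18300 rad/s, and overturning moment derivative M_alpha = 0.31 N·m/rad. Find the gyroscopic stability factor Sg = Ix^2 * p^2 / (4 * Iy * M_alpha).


Sg = Ix^2 * p^2 / (4 * Iy * M_alpha) = (65e-9)^2 * 18300^2 / (4 * 39e-8 * 0.31) = 2.926

2.926


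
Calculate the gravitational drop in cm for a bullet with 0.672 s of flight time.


drop = 0.5*g*t^2 = 0.5*9.81*0.672^2 = 2.21502 m ≈ 221.5 cm

221.5 cm


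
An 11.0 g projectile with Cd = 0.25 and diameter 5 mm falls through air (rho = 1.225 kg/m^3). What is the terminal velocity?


A = pi*(d/2)^2 = pi*(5/2000)^2 = 1.96350e-05 m^2
vt = sqrt(2mg/(Cd*rho*A)) = sqrt(2*0.011*9.81/(0.25 * 1.225 * 1.96350e-05)) = 189.4 m/s

189.4 m/s


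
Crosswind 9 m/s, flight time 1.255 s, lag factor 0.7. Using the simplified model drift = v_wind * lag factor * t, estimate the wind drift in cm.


drift = v_wind * lag * t = 9 * 0.7 * 1.255 = 7.9065 m ≈ 790.6 cm

790.6 cm


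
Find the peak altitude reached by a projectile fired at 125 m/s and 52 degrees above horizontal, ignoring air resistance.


H = (v0*sin(theta))^2 / (2g) = (125*sin(52°))^2 / (2*9.81) = 494.5 m

494.5 m


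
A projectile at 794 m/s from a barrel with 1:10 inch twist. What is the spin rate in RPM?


twist_m = 10*0.0254 = 0.254 m
spin = v/twist = 794/0.254 = 3125.984 rev/s
RPM = spin*60 = 3125.984*60 ≈ 187559 RPM

187559 RPM


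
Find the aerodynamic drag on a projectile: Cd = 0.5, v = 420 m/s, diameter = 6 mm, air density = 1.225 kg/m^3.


A = pi*(d/2)^2 = pi*(6/2000)^2 = 2.82743e-05 m^2
Fd = 0.5*Cd*rho*A*v^2 = 0.5*0.5*1.225*2.82743e-05*420^2 = 1.527 N

1.527 N


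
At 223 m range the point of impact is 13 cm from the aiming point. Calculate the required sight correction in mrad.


1 mrad subtends 1 cm per 10 m of range, so adj = error_cm / (dist_m / 10) = 13 / (223/10) = 0.583 mrad

0.583 mrad


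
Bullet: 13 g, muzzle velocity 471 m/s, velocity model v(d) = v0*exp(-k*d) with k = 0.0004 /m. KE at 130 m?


v = v0*exp(-k*d) = 471*exp(-0.0004*130) = 447.134 m/s
E = 0.5*m*v^2 = 0.5*0.013*447.134^2 = 1300 J

1300 J


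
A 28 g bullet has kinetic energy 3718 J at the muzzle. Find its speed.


v = sqrt(2*E/m) = sqrt(2*3718/0.028) = 515.3 m/s

515.3 m/s


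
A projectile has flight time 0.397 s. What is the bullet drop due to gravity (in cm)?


drop = 0.5*g*t^2 = 0.5*9.81*0.397^2 = 0.773072 m ≈ 77.31 cm

77.31 cm


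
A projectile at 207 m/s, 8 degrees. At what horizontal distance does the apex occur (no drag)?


R = v0^2*sin(2*theta)/g = 207^2*sin(2*8°)/9.81 = 1203.95 m
apex_dist = R/2 = 1203.95/2 = 602 m

602 m


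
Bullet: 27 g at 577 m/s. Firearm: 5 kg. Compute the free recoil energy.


v_r = m_p*v_p/m_gun = 0.027*577/5 = 3.1158 m/s, E_r = 0.5*m_gun*v_r^2 = 0.5*5*3.1158^2 = 24.27 J

24.27 J


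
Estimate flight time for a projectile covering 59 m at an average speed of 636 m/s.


t = d/v = 59/636 = 0.09277 s

0.09277 s


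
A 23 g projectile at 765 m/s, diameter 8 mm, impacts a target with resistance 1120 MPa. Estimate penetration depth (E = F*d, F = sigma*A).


A = pi*(d/2)^2 = pi*(8/2)^2 = 50.2655 mm^2
E = 0.5*m*v^2 = 0.5*0.023*765^2 = 6730.09 J
depth = E/(sigma*A) = 6730.09 J / (1120 MPa * 50.2655 mm^2) = 6730.09/(1120 * 50.2655) m = 0.119545 m ≈ 119.5 mm

119.5 mm


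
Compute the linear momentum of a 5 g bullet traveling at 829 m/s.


p = m*v = 0.005*829 = 4.145 kg·m/s

4.145 kg·m/s


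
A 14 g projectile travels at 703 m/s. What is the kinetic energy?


E = 0.5*m*v^2 = 0.5*0.014*703^2 = 3459 J

3459 J


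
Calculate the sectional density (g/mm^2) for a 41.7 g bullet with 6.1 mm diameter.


SD = m/d^2 = 41.7/6.1^2 = 1.121 g/mm^2

1.121 g/mm^2


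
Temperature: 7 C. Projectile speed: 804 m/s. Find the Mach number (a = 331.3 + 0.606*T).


a = 331.3 + 0.606*(7) = 335.542 m/s
M = v/a = 804/335.542 = 2.396

2.396


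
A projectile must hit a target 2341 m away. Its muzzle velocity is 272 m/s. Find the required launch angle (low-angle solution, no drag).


sin(2*theta) = R*g/v0^2 = 2341*9.81/272^2 = 0.310408, theta = arcsin(0.310408)/2 = 9.042°

9.042 degrees


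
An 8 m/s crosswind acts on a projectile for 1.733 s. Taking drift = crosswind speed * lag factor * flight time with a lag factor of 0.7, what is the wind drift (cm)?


drift = v_wind * lag * t = 8 * 0.7 * 1.733 = 9.7048 m ≈ 970.5 cm

970.5 cm


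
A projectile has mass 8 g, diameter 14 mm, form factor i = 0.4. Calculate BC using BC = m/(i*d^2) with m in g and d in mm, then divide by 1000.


BC = m/(i*d^2*1000) = 8/(0.4 * 14^2 * 1000) = 0.000102

0.000102


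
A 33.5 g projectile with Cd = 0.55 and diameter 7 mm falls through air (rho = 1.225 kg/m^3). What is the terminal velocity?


A = pi*(d/2)^2 = pi*(7/2000)^2 = 3.84845e-05 m^2
vt = sqrt(2mg/(Cd*rho*A)) = sqrt(2*0.0335*9.81/(0.55 * 1.225 * 3.84845e-05)) = 159.2 m/s

159.2 m/s


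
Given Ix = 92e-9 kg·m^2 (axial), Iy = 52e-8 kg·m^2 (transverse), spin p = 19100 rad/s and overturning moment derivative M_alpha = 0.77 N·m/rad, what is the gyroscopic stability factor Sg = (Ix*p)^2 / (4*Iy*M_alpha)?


Sg = Ix^2 * p^2 / (4 * Iy * M_alpha) = (92e-9)^2 * 19100^2 / (4 * 52e-8 * 0.77) = 1.928

1.928


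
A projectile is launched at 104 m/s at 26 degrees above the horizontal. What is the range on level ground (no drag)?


R = v0^2 * sin(2*theta) / g = 104^2 * sin(2*26°) / 9.81 = 868.8 m

868.8 m


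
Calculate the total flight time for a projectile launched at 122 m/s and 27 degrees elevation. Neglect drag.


T = 2*v0*sin(theta)/g = 2*122*sin(27°)/9.81 = 11.29 s

11.29 s


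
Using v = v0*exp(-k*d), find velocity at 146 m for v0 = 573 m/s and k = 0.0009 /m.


v = v0*exp(-k*d) = 573*exp(-0.0009*146) = 502.4 m/s

502.4 m/s


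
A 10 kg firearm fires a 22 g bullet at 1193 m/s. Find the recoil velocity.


v_recoil = m_p * v_p / m_gun = 0.022 * 1193 / 10 = 2.625 m/s

2.625 m/s


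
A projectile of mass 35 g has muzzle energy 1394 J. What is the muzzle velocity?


v = sqrt(2*E/m) = sqrt(2*1394/0.035) = 282.2 m/s

282.2 m/s


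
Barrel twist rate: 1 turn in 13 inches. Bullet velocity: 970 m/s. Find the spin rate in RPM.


twist_m = 13*0.0254 = 0.3302 m
spin = v/twist = 970/0.3302 = 2937.614 rev/s
RPM = spin*60 = 2937.614*60 ≈ 176257 RPM

176257 RPM


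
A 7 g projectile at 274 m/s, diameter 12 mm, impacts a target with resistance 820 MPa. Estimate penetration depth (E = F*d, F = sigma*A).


A = pi*(d/2)^2 = pi*(12/2)^2 = 113.097 mm^2
E = 0.5*m*v^2 = 0.5*0.007*274^2 = 262.766 J
depth = E/(sigma*A) = 262.766 J / (820 MPa * 113.097 mm^2) = 262.766/(820 * 113.097) m = 0.00283337 m ≈ 2.833 mm

2.833 mm


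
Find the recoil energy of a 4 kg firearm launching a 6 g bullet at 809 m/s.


v_r = m_p*v_p/m_gun = 0.006*809/4 = 1.2135 m/s, E_r = 0.5*m_gun*v_r^2 = 0.5*4*1.2135^2 = 2.945 J

2.945 J


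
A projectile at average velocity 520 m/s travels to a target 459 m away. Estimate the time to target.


t = d/v = 459/520 = 0.8827 s

0.8827 s


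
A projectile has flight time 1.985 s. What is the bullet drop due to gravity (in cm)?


drop = 0.5*g*t^2 = 0.5*9.81*1.985^2 = 19.3268 m ≈ 1933 cm

1933 cm


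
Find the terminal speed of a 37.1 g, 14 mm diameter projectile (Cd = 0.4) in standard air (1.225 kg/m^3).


A = pi*(d/2)^2 = pi*(14/2000)^2 = 1.53938e-04 m^2
vt = sqrt(2mg/(Cd*rho*A)) = sqrt(2*0.0371*9.81/(0.4 * 1.225 * 1.53938e-04)) = 98.23 m/s

98.23 m/s


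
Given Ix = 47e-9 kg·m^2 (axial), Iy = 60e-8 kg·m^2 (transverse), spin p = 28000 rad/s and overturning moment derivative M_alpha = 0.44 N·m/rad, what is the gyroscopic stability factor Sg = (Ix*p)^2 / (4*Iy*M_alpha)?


Sg = Ix^2 * p^2 / (4 * Iy * M_alpha) = (47e-9)^2 * 28000^2 / (4 * 60e-8 * 0.44) = 1.64

1.64


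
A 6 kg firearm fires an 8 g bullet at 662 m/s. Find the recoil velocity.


v_recoil = m_p * v_p / m_gun = 0.008 * 662 / 6 = 0.8827 m/s

0.8827 m/s


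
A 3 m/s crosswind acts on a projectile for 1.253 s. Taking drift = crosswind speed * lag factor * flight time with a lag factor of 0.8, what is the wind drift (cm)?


drift = v_wind * lag * t = 3 * 0.8 * 1.253 = 3.0072 m ≈ 300.7 cm

300.7 cm


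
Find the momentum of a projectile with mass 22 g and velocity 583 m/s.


p = m*v = 0.022*583 = 12.83 kg·m/s

12.83 kg·m/s


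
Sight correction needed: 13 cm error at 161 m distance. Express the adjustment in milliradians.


1 mrad subtends 1 cm per 10 m of range, so adj = error_cm / (dist_m / 10) = 13 / (161/10) = 0.8075 mrad

0.8075 mrad


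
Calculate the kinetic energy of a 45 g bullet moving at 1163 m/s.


E = 0.5*m*v^2 = 0.5*0.045*1163^2 = 30433 J

30433 J


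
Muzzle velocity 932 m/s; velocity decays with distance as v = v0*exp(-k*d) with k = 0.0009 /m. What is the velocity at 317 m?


v = v0*exp(-k*d) = 932*exp(-0.0009*317) = 700.7 m/s

700.7 m/s


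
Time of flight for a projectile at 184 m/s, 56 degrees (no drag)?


T = 2*v0*sin(theta)/g = 2*184*sin(56°)/9.81 = 31.1 s

31.1 s


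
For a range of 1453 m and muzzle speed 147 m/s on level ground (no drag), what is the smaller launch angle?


sin(2*theta) = R*g/v0^2 = 1453*9.81/147^2 = 0.659629, theta = arcsin(0.659629)/2 = 20.64°

20.64 degrees


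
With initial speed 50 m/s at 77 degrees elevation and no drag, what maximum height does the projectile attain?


H = (v0*sin(theta))^2 / (2g) = (50*sin(77°))^2 / (2*9.81) = 121 m

121 m
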